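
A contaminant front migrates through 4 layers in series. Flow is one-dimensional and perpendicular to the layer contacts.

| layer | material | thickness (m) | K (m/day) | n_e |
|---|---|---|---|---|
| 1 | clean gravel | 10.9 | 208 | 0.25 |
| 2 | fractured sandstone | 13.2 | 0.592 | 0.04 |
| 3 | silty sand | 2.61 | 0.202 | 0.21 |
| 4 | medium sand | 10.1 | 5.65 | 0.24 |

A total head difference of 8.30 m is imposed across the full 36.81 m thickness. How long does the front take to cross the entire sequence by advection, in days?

27.8

With flow normal to the layers, continuity requires the same specific discharge q through every layer.
Σ(b_i/K_i) = 10.9/208 + 13.2/0.592 + 2.61/0.202 + 10.1/5.65 = 37.06 d.
q = Δh / Σ(b_i/K_i) = 8.30 / 37.06 = 0.2240 m/day.
In each layer the seepage velocity is v_i = q/n_i, so the layer transit time is t_i = b_i·n_i / q:
  layer 1 (clean gravel): t_1 = 10.9 × 0.25 / 0.2240 = 12.17 d
  layer 2 (fractured sandstone): t_2 = 13.2 × 0.04 / 0.2240 = 2.357 d
  layer 3 (silty sand): t_3 = 2.61 × 0.21 / 0.2240 = 2.447 d
  layer 4 (medium sand): t_4 = 10.1 × 0.24 / 0.2240 = 10.82 d
Total t = Σ t_i = 27.79 days.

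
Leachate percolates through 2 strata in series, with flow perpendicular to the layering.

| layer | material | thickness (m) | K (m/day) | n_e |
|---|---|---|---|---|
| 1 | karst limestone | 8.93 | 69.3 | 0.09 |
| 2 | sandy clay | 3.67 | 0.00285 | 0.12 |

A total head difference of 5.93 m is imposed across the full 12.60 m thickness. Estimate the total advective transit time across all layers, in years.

0.740

With flow normal to the layers, continuity requires the same specific discharge q through every layer.
Σ(b_i/K_i) = 8.93/69.3 + 3.67/0.00285 = 1288 d.
q = Δh / Σ(b_i/K_i) = 5.93 / 1288 = 0.004605 m/day.
In each layer the seepage velocity is v_i = q/n_i, so the layer transit time is t_i = b_i·n_i / q:
  layer 1 (karst limestone): t_1 = 8.93 × 0.09 / 0.004605 = 174.5 d
  layer 2 (sandy clay): t_2 = 3.67 × 0.12 / 0.004605 = 95.64 d
Total t = Σ t_i = 270.2 days = 0.7397 years.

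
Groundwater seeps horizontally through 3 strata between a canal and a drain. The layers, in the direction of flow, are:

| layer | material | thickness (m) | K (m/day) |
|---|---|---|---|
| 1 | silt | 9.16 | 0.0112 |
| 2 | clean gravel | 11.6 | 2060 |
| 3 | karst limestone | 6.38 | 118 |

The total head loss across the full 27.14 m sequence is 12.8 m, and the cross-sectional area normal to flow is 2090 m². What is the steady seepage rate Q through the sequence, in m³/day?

Flow is perpendicular to layering, so the layers act in series and the equivalent K is the thickness-weighted harmonic mean.
Total thickness L = 9.16 + 11.6 + 6.38 = 27.14 m.
Σ(b_i/K_i) = 9.16/0.0112 + 11.6/2060 + 6.38/118 = 817.9 d.
K_eq = L / Σ(b_i/K_i) = 27.14 / 817.9 = 0.03318 m/day.
Q = K_eq · A · (Δh/L) = 0.03318 × 2090 × (12.8/27.14) = 32.71 m³/day.

32.7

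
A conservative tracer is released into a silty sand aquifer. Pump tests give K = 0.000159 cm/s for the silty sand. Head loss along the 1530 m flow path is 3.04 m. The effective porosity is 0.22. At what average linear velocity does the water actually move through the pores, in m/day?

0.00124

Convert K: 0.000159 cm/s × 864 = 0.1374 m/day.
Hydraulic gradient i = Δh / L = 3.04 / 1530 = 0.001987.
Darcy flux q = K · i = 0.1374 × 0.001987 = 0.0002730 m/day.
Seepage velocity v = q / n_e = 0.0002730 / 0.22 = 0.001241 m/day.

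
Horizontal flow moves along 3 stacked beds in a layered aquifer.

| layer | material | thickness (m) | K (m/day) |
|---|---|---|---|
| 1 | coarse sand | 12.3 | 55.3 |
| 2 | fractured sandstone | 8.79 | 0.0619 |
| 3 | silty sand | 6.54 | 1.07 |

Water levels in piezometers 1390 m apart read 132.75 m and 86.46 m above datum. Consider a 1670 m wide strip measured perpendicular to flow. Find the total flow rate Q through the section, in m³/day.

38200

Flow is parallel to layering, so each bed carries its own Darcy discharge and the transmissivities add.
Σ(K_i·b_i) = 55.3×12.3 + 0.0619×8.79 + 1.07×6.54 = 687.7 m²/day.
Hydraulic gradient i = (132.75 − 86.46) / 1390 = 46.29 / 1390 = 0.03330.
Q = Σ(K_i·b_i) · W · i = 687.7 × 1670 × 0.03330 = 38248 m³/day.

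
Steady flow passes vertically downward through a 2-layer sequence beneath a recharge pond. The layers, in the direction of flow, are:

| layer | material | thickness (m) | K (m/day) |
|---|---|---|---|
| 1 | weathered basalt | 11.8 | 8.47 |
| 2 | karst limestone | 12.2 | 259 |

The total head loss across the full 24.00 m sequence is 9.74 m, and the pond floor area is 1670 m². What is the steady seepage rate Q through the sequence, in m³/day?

11300

Flow is perpendicular to layering, so the layers act in series and the equivalent K is the thickness-weighted harmonic mean.
Total thickness L = 11.8 + 12.2 = 24.00 m.
Σ(b_i/K_i) = 11.8/8.47 + 12.2/259 = 1.440 d.
K_eq = L / Σ(b_i/K_i) = 24.00 / 1.440 = 16.66 m/day.
Q = K_eq · A · (Δh/L) = 16.66 × 1670 × (9.74/24.00) = 11294 m³/day.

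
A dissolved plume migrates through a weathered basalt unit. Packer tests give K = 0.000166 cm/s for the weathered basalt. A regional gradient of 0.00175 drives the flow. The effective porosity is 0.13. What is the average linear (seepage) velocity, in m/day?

0.00193

Convert K: 0.000166 cm/s × 864 = 0.1434 m/day.
Hydraulic gradient i = 0.00175.
Darcy flux q = K · i = 0.1434 × 0.001750 = 0.0002510 m/day.
Seepage velocity v = q / n_e = 0.0002510 / 0.13 = 0.001931 m/day.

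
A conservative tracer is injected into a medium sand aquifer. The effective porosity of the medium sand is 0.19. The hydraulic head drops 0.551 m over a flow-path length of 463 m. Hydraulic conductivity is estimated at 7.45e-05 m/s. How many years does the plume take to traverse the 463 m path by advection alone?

31.4

Convert K: 7.45e-05 m/s × 86400 = 6.437 m/day.
Hydraulic gradient i = Δh / L = 0.551 / 463 = 0.001190.
Darcy flux q = K · i = 6.437 × 0.001190 = 0.007660 m/day.
Seepage velocity v = q / n_e = 0.007660 / 0.19 = 0.04032 m/day.
Travel time t = L / v = 463 / 0.04032 = 11484 days = 31.44 years.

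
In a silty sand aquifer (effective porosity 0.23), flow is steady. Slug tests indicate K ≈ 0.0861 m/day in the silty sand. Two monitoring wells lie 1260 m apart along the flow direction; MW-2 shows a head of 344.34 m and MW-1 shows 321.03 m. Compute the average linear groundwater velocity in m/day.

0.00693

Hydraulic gradient i = (344.34 − 321.03) / 1260 = 23.31 / 1260 = 0.01850.
Darcy flux q = K · i = 0.08610 × 0.01850 = 0.001593 m/day.
Seepage velocity v = q / n_e = 0.001593 / 0.23 = 0.006925 m/day.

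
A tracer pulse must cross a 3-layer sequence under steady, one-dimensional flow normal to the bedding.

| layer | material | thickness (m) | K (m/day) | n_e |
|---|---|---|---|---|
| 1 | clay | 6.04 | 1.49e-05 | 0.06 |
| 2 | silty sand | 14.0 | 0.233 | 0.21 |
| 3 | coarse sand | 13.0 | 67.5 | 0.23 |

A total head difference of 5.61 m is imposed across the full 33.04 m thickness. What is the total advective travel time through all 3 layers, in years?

1250

With flow normal to the layers, continuity requires the same specific discharge q through every layer.
Σ(b_i/K_i) = 6.04/1.49e-05 + 14.0/0.233 + 13.0/67.5 = 4.054e+05 d.
q = Δh / Σ(b_i/K_i) = 5.61 / 4.054e+05 = 1.384e-05 m/day.
In each layer the seepage velocity is v_i = q/n_i, so the layer transit time is t_i = b_i·n_i / q:
  layer 1 (clay): t_1 = 6.04 × 0.06 / 1.384e-05 = 26190 d
  layer 2 (silty sand): t_2 = 14.0 × 0.21 / 1.384e-05 = 2.125e+05 d
  layer 3 (coarse sand): t_3 = 13.0 × 0.23 / 1.384e-05 = 2.161e+05 d
Total t = Σ t_i = 4.547e+05 days = 1245 years.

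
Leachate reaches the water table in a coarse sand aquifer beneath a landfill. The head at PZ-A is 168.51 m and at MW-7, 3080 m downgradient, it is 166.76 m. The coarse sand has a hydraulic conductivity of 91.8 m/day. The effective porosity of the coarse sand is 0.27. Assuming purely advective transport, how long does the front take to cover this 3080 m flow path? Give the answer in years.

Hydraulic gradient i = (168.51 − 166.76) / 3080 = 1.75 / 3080 = 0.0005682.
Darcy flux q = K · i = 91.80 × 0.0005682 = 0.05216 m/day.
Seepage velocity v = q / n_e = 0.05216 / 0.27 = 0.1932 m/day.
Travel time t = L / v = 3080 / 0.1932 = 15944 days = 43.65 years.

43.7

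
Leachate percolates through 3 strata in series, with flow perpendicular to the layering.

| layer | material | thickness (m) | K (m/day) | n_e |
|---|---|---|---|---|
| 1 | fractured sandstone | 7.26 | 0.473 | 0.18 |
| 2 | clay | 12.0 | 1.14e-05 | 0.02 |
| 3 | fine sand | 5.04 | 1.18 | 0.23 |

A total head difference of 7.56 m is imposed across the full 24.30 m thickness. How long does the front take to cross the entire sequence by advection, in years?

1030

With flow normal to the layers, continuity requires the same specific discharge q through every layer.
Σ(b_i/K_i) = 7.26/0.473 + 12.0/1.14e-05 + 5.04/1.18 = 1.053e+06 d.
q = Δh / Σ(b_i/K_i) = 7.56 / 1.053e+06 = 7.182e-06 m/day.
In each layer the seepage velocity is v_i = q/n_i, so the layer transit time is t_i = b_i·n_i / q:
  layer 1 (fractured sandstone): t_1 = 7.26 × 0.18 / 7.182e-06 = 1.820e+05 d
  layer 2 (clay): t_2 = 12.0 × 0.02 / 7.182e-06 = 33417 d
  layer 3 (fine sand): t_3 = 5.04 × 0.23 / 7.182e-06 = 1.614e+05 d
Total t = Σ t_i = 3.768e+05 days = 1032 years.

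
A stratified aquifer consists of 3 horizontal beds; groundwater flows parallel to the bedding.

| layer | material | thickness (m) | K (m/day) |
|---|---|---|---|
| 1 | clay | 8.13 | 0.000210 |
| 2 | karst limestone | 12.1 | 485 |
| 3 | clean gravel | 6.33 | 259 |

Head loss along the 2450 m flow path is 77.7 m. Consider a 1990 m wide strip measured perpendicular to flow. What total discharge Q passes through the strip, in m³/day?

Flow is parallel to layering, so each bed carries its own Darcy discharge and the transmissivities add.
Σ(K_i·b_i) = 0.000210×8.13 + 485×12.1 + 259×6.33 = 7508 m²/day.
Hydraulic gradient i = Δh / L = 77.7 / 2450 = 0.03171.
Q = Σ(K_i·b_i) · W · i = 7508 × 1990 × 0.03171 = 4.738e+05 m³/day.

474000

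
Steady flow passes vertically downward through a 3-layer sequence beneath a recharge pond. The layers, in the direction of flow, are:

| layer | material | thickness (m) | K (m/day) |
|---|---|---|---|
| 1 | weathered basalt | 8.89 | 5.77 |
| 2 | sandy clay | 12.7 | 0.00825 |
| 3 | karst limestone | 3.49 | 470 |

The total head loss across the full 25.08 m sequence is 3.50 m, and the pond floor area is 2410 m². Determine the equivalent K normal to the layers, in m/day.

0.0163

Flow is perpendicular to layering, so the layers act in series and the equivalent K is the thickness-weighted harmonic mean.
Total thickness L = 8.89 + 12.7 + 3.49 = 25.08 m.
Σ(b_i/K_i) = 8.89/5.77 + 12.7/0.00825 + 3.49/470 = 1541 d.
K_eq = L / Σ(b_i/K_i) = 25.08 / 1541 = 0.01628 m/day.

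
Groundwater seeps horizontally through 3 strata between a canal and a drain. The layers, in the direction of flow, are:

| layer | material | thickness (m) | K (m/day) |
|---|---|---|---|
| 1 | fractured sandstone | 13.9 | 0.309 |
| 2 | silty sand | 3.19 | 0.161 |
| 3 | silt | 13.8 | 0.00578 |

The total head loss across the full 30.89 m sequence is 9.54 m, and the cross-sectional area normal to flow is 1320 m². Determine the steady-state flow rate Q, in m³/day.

5.14

Flow is perpendicular to layering, so the layers act in series and the equivalent K is the thickness-weighted harmonic mean.
Total thickness L = 13.9 + 3.19 + 13.8 = 30.89 m.
Σ(b_i/K_i) = 13.9/0.309 + 3.19/0.161 + 13.8/0.00578 = 2452 d.
K_eq = L / Σ(b_i/K_i) = 30.89 / 2452 = 0.01260 m/day.
Q = K_eq · A · (Δh/L) = 0.01260 × 1320 × (9.54/30.89) = 5.135 m³/day.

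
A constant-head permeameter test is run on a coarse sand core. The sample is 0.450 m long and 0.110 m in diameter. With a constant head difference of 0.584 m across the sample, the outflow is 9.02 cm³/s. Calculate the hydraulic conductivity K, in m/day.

63.2

Cross-sectional area A = π·(d/2)² = π × (0.110/2)² = 0.009503 m².
Convert discharge: 9.02 cm³/s = 9.020e-06 m³/s.
Darcy's law rearranged: K = Q·L / (A·Δh) = 9.020e-06 × 0.450 / (0.009503 × 0.584) = 0.0007314 m/s = 63.19 m/day.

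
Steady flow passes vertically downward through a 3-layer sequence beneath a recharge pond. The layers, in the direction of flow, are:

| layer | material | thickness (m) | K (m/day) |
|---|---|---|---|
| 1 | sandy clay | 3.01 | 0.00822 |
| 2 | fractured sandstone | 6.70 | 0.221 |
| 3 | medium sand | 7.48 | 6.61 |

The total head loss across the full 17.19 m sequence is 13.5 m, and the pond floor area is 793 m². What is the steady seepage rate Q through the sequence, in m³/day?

Flow is perpendicular to layering, so the layers act in series and the equivalent K is the thickness-weighted harmonic mean.
Total thickness L = 3.01 + 6.70 + 7.48 = 17.19 m.
Σ(b_i/K_i) = 3.01/0.00822 + 6.70/0.221 + 7.48/6.61 = 397.6 d.
K_eq = L / Σ(b_i/K_i) = 17.19 / 397.6 = 0.04323 m/day.
Q = K_eq · A · (Δh/L) = 0.04323 × 793 × (13.5/17.19) = 26.92 m³/day.

26.9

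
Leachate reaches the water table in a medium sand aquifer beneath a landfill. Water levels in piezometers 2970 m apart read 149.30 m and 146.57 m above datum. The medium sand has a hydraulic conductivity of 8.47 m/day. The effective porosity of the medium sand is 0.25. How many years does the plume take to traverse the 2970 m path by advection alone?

261

Hydraulic gradient i = (149.30 − 146.57) / 2970 = 2.73 / 2970 = 0.0009192.
Darcy flux q = K · i = 8.470 × 0.0009192 = 0.007786 m/day.
Seepage velocity v = q / n_e = 0.007786 / 0.25 = 0.03114 m/day.
Travel time t = L / v = 2970 / 0.03114 = 95369 days = 261.1 years.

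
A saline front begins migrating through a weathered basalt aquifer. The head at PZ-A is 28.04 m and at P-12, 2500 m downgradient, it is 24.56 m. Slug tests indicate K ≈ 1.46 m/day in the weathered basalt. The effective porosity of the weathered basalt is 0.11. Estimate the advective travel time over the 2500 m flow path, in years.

Hydraulic gradient i = (28.04 − 24.56) / 2500 = 3.48 / 2500 = 0.001392.
Darcy flux q = K · i = 1.460 × 0.001392 = 0.002032 m/day.
Seepage velocity v = q / n_e = 0.002032 / 0.11 = 0.01848 m/day.
Travel time t = L / v = 2500 / 0.01848 = 1.353e+05 days = 370.5 years.

370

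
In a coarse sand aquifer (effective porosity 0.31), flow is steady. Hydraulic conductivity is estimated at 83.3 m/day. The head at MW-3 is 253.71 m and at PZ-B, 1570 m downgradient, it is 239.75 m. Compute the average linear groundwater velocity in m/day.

Hydraulic gradient i = (253.71 − 239.75) / 1570 = 13.96 / 1570 = 0.008892.
Darcy flux q = K · i = 83.30 × 0.008892 = 0.7407 m/day.
Seepage velocity v = q / n_e = 0.7407 / 0.31 = 2.389 m/day.

2.39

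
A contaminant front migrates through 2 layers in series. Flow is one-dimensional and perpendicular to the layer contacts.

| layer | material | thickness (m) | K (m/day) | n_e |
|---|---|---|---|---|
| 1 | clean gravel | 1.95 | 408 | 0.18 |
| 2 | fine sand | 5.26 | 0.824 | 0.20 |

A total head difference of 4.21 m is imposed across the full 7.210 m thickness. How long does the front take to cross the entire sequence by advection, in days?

2.13

With flow normal to the layers, continuity requires the same specific discharge q through every layer.
Σ(b_i/K_i) = 1.95/408 + 5.26/0.824 = 6.388 d.
q = Δh / Σ(b_i/K_i) = 4.21 / 6.388 = 0.6590 m/day.
In each layer the seepage velocity is v_i = q/n_i, so the layer transit time is t_i = b_i·n_i / q:
  layer 1 (clean gravel): t_1 = 1.95 × 0.18 / 0.6590 = 0.5326 d
  layer 2 (fine sand): t_2 = 5.26 × 0.20 / 0.6590 = 1.596 d
Total t = Σ t_i = 2.129 days.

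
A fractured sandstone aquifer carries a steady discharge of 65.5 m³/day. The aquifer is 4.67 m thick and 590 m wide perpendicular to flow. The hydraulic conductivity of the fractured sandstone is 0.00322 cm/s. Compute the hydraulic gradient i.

0.00854

Convert K: 0.00322 cm/s × 864 = 2.782 m/day.
Cross-sectional area A = 590 × 4.67 = 2755 m².
From Q = K·A·i, i = Q / (K·A) = 65.5 / (2.782 × 2755) = 0.008545.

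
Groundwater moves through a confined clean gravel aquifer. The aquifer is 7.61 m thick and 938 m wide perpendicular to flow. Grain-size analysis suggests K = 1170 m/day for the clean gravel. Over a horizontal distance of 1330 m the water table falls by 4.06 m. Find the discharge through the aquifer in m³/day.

25500

Cross-sectional area A = 938 × 7.61 = 7138 m².
Hydraulic gradient i = Δh / L = 4.06 / 1330 = 0.003053.
Darcy's law: Q = K · A · i = 1170 × 7138 × 0.003053 = 25495 m³/day.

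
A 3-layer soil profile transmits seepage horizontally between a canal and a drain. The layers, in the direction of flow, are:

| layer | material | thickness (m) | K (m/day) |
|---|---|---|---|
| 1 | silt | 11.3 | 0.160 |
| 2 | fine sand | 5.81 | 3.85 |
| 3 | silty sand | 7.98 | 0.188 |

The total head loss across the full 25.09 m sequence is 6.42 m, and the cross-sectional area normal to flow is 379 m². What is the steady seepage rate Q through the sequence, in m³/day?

Flow is perpendicular to layering, so the layers act in series and the equivalent K is the thickness-weighted harmonic mean.
Total thickness L = 11.3 + 5.81 + 7.98 = 25.09 m.
Σ(b_i/K_i) = 11.3/0.160 + 5.81/3.85 + 7.98/0.188 = 114.6 d.
K_eq = L / Σ(b_i/K_i) = 25.09 / 114.6 = 0.2190 m/day.
Q = K_eq · A · (Δh/L) = 0.2190 × 379 × (6.42/25.09) = 21.24 m³/day.

21.2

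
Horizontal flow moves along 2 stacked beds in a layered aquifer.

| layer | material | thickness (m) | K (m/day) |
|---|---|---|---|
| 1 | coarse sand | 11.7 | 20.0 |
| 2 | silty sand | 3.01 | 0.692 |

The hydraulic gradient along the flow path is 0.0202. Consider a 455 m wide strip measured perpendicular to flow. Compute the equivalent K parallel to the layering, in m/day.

16.0

Flow is parallel to layering, so each bed carries its own Darcy discharge and the transmissivities add.
Σ(K_i·b_i) = 20.0×11.7 + 0.692×3.01 = 236.1 m²/day.
Total thickness b = 14.71 m, so K_eq = Σ(K_i·b_i)/b = 16.05 m/day.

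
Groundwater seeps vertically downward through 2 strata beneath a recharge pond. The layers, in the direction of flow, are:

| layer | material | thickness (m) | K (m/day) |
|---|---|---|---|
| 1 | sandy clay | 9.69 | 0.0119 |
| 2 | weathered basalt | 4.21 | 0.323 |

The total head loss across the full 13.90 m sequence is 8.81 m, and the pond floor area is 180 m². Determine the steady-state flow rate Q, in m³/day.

Flow is perpendicular to layering, so the layers act in series and the equivalent K is the thickness-weighted harmonic mean.
Total thickness L = 9.69 + 4.21 = 13.90 m.
Σ(b_i/K_i) = 9.69/0.0119 + 4.21/0.323 = 827.3 d.
K_eq = L / Σ(b_i/K_i) = 13.90 / 827.3 = 0.01680 m/day.
Q = K_eq · A · (Δh/L) = 0.01680 × 180 × (8.81/13.90) = 1.917 m³/day.

1.92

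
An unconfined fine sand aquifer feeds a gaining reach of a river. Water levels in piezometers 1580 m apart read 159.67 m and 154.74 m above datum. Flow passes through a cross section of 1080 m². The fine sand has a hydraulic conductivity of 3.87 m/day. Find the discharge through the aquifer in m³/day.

13.0

Hydraulic gradient i = (159.67 − 154.74) / 1580 = 4.93 / 1580 = 0.003120.
Darcy's law: Q = K · A · i = 3.870 × 1080 × 0.003120 = 13.04 m³/day.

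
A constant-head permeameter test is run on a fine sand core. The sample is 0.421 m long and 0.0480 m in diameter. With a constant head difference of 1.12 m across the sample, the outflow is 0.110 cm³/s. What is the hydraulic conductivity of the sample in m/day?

1.97

Cross-sectional area A = π·(d/2)² = π × (0.0480/2)² = 0.001810 m².
Convert discharge: 0.110 cm³/s = 1.100e-07 m³/s.
Darcy's law rearranged: K = Q·L / (A·Δh) = 1.100e-07 × 0.421 / (0.001810 × 1.12) = 2.285e-05 m/s = 1.974 m/day.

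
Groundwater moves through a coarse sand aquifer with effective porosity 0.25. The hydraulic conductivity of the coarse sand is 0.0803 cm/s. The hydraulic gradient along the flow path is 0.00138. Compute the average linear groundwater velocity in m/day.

Convert K: 0.0803 cm/s × 864 = 69.38 m/day.
Hydraulic gradient i = 0.00138.
Darcy flux q = K · i = 69.38 × 0.001380 = 0.09574 m/day.
Seepage velocity v = q / n_e = 0.09574 / 0.25 = 0.3830 m/day.

0.383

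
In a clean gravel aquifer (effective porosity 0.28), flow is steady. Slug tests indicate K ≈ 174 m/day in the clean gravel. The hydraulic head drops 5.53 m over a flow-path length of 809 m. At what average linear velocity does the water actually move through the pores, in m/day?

Hydraulic gradient i = Δh / L = 5.53 / 809 = 0.006836.
Darcy flux q = K · i = 174.0 × 0.006836 = 1.189 m/day.
Seepage velocity v = q / n_e = 1.189 / 0.28 = 4.248 m/day.

4.25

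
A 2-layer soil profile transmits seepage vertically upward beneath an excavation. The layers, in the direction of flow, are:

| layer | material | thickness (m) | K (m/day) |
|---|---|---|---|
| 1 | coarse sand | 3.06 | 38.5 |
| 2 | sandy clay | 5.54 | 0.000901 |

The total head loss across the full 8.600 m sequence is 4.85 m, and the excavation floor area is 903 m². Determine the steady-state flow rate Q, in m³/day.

0.712

Flow is perpendicular to layering, so the layers act in series and the equivalent K is the thickness-weighted harmonic mean.
Total thickness L = 3.06 + 5.54 = 8.600 m.
Σ(b_i/K_i) = 3.06/38.5 + 5.54/0.000901 = 6149 d.
K_eq = L / Σ(b_i/K_i) = 8.600 / 6149 = 0.001399 m/day.
Q = K_eq · A · (Δh/L) = 0.001399 × 903 × (4.85/8.600) = 0.7123 m³/day.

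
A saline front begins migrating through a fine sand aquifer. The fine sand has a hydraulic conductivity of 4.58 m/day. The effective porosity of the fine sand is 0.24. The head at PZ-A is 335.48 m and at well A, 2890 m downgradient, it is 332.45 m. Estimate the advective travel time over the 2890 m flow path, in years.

395

Hydraulic gradient i = (335.48 − 332.45) / 2890 = 3.03 / 2890 = 0.001048.
Darcy flux q = K · i = 4.580 × 0.001048 = 0.004802 m/day.
Seepage velocity v = q / n_e = 0.004802 / 0.24 = 0.02001 m/day.
Travel time t = L / v = 2890 / 0.02001 = 1.444e+05 days = 395.5 years.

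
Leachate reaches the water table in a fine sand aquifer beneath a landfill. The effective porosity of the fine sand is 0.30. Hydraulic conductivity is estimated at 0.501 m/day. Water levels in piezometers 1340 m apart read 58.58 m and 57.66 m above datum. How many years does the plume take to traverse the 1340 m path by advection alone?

3200

Hydraulic gradient i = (58.58 − 57.66) / 1340 = 0.92 / 1340 = 0.0006866.
Darcy flux q = K · i = 0.5010 × 0.0006866 = 0.0003440 m/day.
Seepage velocity v = q / n_e = 0.0003440 / 0.30 = 0.001147 m/day.
Travel time t = L / v = 1340 / 0.001147 = 1.169e+06 days = 3200 years.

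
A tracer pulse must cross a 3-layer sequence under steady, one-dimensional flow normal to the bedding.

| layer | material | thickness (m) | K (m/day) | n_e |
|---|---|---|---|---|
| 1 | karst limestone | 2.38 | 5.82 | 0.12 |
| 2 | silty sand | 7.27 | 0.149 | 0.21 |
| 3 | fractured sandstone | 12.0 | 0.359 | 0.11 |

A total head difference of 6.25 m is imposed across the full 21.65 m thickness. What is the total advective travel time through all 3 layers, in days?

With flow normal to the layers, continuity requires the same specific discharge q through every layer.
Σ(b_i/K_i) = 2.38/5.82 + 7.27/0.149 + 12.0/0.359 = 82.63 d.
q = Δh / Σ(b_i/K_i) = 6.25 / 82.63 = 0.07564 m/day.
In each layer the seepage velocity is v_i = q/n_i, so the layer transit time is t_i = b_i·n_i / q:
  layer 1 (karst limestone): t_1 = 2.38 × 0.12 / 0.07564 = 3.776 d
  layer 2 (silty sand): t_2 = 7.27 × 0.21 / 0.07564 = 20.18 d
  layer 3 (fractured sandstone): t_3 = 12.0 × 0.11 / 0.07564 = 17.45 d
Total t = Σ t_i = 41.41 days.

41.4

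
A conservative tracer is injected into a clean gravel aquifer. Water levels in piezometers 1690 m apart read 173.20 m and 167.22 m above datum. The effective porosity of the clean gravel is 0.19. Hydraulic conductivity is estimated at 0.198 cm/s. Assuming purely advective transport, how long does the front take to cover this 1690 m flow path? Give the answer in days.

530

Convert K: 0.198 cm/s × 864 = 171.1 m/day.
Hydraulic gradient i = (173.20 − 167.22) / 1690 = 5.98 / 1690 = 0.003538.
Darcy flux q = K · i = 171.1 × 0.003538 = 0.6053 m/day.
Seepage velocity v = q / n_e = 0.6053 / 0.19 = 3.186 m/day.
Travel time t = L / v = 1690 / 3.186 = 530.5 days.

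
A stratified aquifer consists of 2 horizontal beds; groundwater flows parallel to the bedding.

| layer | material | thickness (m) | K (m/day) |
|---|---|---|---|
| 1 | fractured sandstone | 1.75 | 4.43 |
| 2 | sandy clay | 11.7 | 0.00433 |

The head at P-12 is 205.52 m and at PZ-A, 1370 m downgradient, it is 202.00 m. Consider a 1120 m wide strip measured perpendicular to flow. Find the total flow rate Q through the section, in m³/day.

Flow is parallel to layering, so each bed carries its own Darcy discharge and the transmissivities add.
Σ(K_i·b_i) = 4.43×1.75 + 0.00433×11.7 = 7.803 m²/day.
Hydraulic gradient i = (205.52 − 202.00) / 1370 = 3.52 / 1370 = 0.002569.
Q = Σ(K_i·b_i) · W · i = 7.803 × 1120 × 0.002569 = 22.45 m³/day.

22.5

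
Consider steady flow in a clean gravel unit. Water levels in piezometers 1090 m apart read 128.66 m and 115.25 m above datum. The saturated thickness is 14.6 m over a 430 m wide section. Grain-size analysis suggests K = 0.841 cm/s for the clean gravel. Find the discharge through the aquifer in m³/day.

56100

Convert K: 0.841 cm/s × 864 = 726.6 m/day.
Cross-sectional area A = 430 × 14.6 = 6278 m².
Hydraulic gradient i = (128.66 − 115.25) / 1090 = 13.41 / 1090 = 0.01230.
Darcy's law: Q = K · A · i = 726.6 × 6278 × 0.01230 = 56122 m³/day.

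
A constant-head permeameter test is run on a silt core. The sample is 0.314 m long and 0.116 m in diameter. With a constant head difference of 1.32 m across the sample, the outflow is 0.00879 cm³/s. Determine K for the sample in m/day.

Cross-sectional area A = π·(d/2)² = π × (0.116/2)² = 0.01057 m².
Convert discharge: 0.00879 cm³/s = 8.790e-09 m³/s.
Darcy's law rearranged: K = Q·L / (A·Δh) = 8.790e-09 × 0.314 / (0.01057 × 1.32) = 1.979e-07 m/s = 0.01709 m/day.

0.0171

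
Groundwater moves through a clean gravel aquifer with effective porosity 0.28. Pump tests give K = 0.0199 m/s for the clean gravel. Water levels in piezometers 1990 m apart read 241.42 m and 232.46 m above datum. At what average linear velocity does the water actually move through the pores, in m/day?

27.6

Convert K: 0.0199 m/s × 86400 = 1719 m/day.
Hydraulic gradient i = (241.42 − 232.46) / 1990 = 8.96 / 1990 = 0.004503.
Darcy flux q = K · i = 1719 × 0.004503 = 7.741 m/day.
Seepage velocity v = q / n_e = 7.741 / 0.28 = 27.65 m/day.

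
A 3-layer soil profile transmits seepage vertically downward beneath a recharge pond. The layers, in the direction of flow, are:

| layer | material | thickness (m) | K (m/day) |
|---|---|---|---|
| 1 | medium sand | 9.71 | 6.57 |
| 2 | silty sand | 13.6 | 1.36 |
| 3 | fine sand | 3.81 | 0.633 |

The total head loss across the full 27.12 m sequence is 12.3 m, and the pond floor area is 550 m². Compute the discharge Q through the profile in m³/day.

Flow is perpendicular to layering, so the layers act in series and the equivalent K is the thickness-weighted harmonic mean.
Total thickness L = 9.71 + 13.6 + 3.81 = 27.12 m.
Σ(b_i/K_i) = 9.71/6.57 + 13.6/1.36 + 3.81/0.633 = 17.50 d.
K_eq = L / Σ(b_i/K_i) = 27.12 / 17.50 = 1.550 m/day.
Q = K_eq · A · (Δh/L) = 1.550 × 550 × (12.3/27.12) = 386.6 m³/day.

387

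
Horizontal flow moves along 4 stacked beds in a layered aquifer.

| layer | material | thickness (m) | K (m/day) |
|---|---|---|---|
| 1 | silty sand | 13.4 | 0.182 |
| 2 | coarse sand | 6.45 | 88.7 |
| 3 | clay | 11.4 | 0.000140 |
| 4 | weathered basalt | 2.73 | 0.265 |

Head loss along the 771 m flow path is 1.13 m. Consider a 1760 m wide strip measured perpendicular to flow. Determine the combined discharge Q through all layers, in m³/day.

1480

Flow is parallel to layering, so each bed carries its own Darcy discharge and the transmissivities add.
Σ(K_i·b_i) = 0.182×13.4 + 88.7×6.45 + 0.000140×11.4 + 0.265×2.73 = 575.3 m²/day.
Hydraulic gradient i = Δh / L = 1.13 / 771 = 0.001466.
Q = Σ(K_i·b_i) · W · i = 575.3 × 1760 × 0.001466 = 1484 m³/day.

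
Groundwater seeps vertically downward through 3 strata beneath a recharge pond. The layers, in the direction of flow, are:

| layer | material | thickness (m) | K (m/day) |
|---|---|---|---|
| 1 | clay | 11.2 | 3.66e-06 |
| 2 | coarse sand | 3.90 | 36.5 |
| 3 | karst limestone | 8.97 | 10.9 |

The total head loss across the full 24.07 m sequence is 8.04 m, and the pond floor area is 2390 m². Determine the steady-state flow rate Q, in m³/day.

Flow is perpendicular to layering, so the layers act in series and the equivalent K is the thickness-weighted harmonic mean.
Total thickness L = 11.2 + 3.90 + 8.97 = 24.07 m.
Σ(b_i/K_i) = 11.2/3.66e-06 + 3.90/36.5 + 8.97/10.9 = 3.060e+06 d.
K_eq = L / Σ(b_i/K_i) = 24.07 / 3.060e+06 = 7.866e-06 m/day.
Q = K_eq · A · (Δh/L) = 7.866e-06 × 2390 × (8.04/24.07) = 0.006279 m³/day.

0.00628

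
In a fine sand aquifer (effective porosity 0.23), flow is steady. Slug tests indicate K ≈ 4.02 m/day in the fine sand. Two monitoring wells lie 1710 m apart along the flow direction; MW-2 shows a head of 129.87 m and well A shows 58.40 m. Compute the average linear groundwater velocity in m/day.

0.731

Hydraulic gradient i = (129.87 − 58.40) / 1710 = 71.47 / 1710 = 0.04180.
Darcy flux q = K · i = 4.020 × 0.04180 = 0.1680 m/day.
Seepage velocity v = q / n_e = 0.1680 / 0.23 = 0.7305 m/day.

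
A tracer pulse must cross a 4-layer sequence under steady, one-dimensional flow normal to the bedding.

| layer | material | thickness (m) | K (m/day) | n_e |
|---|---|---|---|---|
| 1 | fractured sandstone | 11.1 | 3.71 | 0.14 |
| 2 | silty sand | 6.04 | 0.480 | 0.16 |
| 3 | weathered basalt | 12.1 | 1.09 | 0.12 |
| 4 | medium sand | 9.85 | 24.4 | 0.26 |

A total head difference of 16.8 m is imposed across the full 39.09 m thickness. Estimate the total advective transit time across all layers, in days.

10.5

With flow normal to the layers, continuity requires the same specific discharge q through every layer.
Σ(b_i/K_i) = 11.1/3.71 + 6.04/0.480 + 12.1/1.09 + 9.85/24.4 = 27.08 d.
q = Δh / Σ(b_i/K_i) = 16.8 / 27.08 = 0.6204 m/day.
In each layer the seepage velocity is v_i = q/n_i, so the layer transit time is t_i = b_i·n_i / q:
  layer 1 (fractured sandstone): t_1 = 11.1 × 0.14 / 0.6204 = 2.505 d
  layer 2 (silty sand): t_2 = 6.04 × 0.16 / 0.6204 = 1.558 d
  layer 3 (weathered basalt): t_3 = 12.1 × 0.12 / 0.6204 = 2.340 d
  layer 4 (medium sand): t_4 = 9.85 × 0.26 / 0.6204 = 4.128 d
Total t = Σ t_i = 10.53 days.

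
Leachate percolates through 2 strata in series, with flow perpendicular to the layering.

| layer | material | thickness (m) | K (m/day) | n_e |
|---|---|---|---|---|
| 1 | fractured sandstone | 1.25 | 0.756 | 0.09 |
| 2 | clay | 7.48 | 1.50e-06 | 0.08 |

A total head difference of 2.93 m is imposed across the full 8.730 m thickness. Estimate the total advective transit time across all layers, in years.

3310

With flow normal to the layers, continuity requires the same specific discharge q through every layer.
Σ(b_i/K_i) = 1.25/0.756 + 7.48/1.50e-06 = 4.987e+06 d.
q = Δh / Σ(b_i/K_i) = 2.93 / 4.987e+06 = 5.876e-07 m/day.
In each layer the seepage velocity is v_i = q/n_i, so the layer transit time is t_i = b_i·n_i / q:
  layer 1 (fractured sandstone): t_1 = 1.25 × 0.09 / 5.876e-07 = 1.915e+05 d
  layer 2 (clay): t_2 = 7.48 × 0.08 / 5.876e-07 = 1.018e+06 d
Total t = Σ t_i = 1.210e+06 days = 3313 years.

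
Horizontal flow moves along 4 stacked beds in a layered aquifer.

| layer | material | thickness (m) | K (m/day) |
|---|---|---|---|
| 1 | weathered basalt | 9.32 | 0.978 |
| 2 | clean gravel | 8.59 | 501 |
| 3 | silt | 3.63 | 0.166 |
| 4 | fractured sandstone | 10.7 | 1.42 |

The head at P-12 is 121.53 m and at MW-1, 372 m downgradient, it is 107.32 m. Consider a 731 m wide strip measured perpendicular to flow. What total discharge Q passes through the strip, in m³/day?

121000

Flow is parallel to layering, so each bed carries its own Darcy discharge and the transmissivities add.
Σ(K_i·b_i) = 0.978×9.32 + 501×8.59 + 0.166×3.63 + 1.42×10.7 = 4329 m²/day.
Hydraulic gradient i = (121.53 − 107.32) / 372 = 14.21 / 372 = 0.03820.
Q = Σ(K_i·b_i) · W · i = 4329 × 731 × 0.03820 = 1.209e+05 m³/day.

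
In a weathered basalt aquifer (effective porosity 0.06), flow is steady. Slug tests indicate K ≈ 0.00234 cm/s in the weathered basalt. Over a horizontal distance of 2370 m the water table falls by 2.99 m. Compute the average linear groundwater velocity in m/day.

0.0425

Convert K: 0.00234 cm/s × 864 = 2.022 m/day.
Hydraulic gradient i = Δh / L = 2.99 / 2370 = 0.001262.
Darcy flux q = K · i = 2.022 × 0.001262 = 0.002551 m/day.
Seepage velocity v = q / n_e = 0.002551 / 0.06 = 0.04251 m/day.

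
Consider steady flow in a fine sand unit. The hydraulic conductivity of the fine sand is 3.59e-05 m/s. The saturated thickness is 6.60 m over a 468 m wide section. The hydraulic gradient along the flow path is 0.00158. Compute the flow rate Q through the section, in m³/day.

Convert K: 3.59e-05 m/s × 86400 = 3.102 m/day.
Cross-sectional area A = 468 × 6.60 = 3089 m².
Hydraulic gradient i = 0.00158.
Darcy's law: Q = K · A · i = 3.102 × 3089 × 0.001580 = 15.14 m³/day.

15.1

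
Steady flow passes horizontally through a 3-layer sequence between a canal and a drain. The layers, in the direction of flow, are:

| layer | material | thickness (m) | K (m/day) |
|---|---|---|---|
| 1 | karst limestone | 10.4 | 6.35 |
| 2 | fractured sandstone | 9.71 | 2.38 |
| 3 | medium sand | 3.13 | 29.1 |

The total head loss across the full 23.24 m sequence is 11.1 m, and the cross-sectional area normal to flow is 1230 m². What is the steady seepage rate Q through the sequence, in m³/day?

2340

Flow is perpendicular to layering, so the layers act in series and the equivalent K is the thickness-weighted harmonic mean.
Total thickness L = 10.4 + 9.71 + 3.13 = 23.24 m.
Σ(b_i/K_i) = 10.4/6.35 + 9.71/2.38 + 3.13/29.1 = 5.825 d.
K_eq = L / Σ(b_i/K_i) = 23.24 / 5.825 = 3.990 m/day.
Q = K_eq · A · (Δh/L) = 3.990 × 1230 × (11.1/23.24) = 2344 m³/day.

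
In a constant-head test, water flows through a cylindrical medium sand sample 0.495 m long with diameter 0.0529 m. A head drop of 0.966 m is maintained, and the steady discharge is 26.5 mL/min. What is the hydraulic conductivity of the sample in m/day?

Cross-sectional area A = π·(d/2)² = π × (0.0529/2)² = 0.002198 m².
Convert discharge: 26.5 mL/min = 4.417e-07 m³/s.
Darcy's law rearranged: K = Q·L / (A·Δh) = 4.417e-07 × 0.495 / (0.002198 × 0.966) = 0.0001030 m/s = 8.897 m/day.

8.90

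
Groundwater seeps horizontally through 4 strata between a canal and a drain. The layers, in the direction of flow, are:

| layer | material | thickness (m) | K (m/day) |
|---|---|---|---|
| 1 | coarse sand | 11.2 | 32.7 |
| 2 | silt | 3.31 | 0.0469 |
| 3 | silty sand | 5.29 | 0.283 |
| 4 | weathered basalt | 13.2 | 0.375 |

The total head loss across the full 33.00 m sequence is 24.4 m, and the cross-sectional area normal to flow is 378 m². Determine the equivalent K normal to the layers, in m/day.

Flow is perpendicular to layering, so the layers act in series and the equivalent K is the thickness-weighted harmonic mean.
Total thickness L = 11.2 + 3.31 + 5.29 + 13.2 = 33.00 m.
Σ(b_i/K_i) = 11.2/32.7 + 3.31/0.0469 + 5.29/0.283 + 13.2/0.375 = 124.8 d.
K_eq = L / Σ(b_i/K_i) = 33.00 / 124.8 = 0.2644 m/day.

0.264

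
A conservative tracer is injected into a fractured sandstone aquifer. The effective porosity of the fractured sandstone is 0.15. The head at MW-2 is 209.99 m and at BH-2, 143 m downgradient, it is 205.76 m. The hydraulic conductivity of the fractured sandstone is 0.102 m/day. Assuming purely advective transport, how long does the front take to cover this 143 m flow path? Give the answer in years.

19.5

Hydraulic gradient i = (209.99 − 205.76) / 143 = 4.23 / 143 = 0.02958.
Darcy flux q = K · i = 0.1020 × 0.02958 = 0.003017 m/day.
Seepage velocity v = q / n_e = 0.003017 / 0.15 = 0.02011 m/day.
Travel time t = L / v = 143 / 0.02011 = 7109 days = 19.46 years.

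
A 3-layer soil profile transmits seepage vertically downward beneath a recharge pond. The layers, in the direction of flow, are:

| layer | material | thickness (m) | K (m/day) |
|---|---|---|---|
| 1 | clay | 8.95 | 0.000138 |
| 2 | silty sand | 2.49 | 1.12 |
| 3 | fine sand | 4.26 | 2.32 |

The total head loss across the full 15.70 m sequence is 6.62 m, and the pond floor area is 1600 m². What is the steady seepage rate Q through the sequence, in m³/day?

Flow is perpendicular to layering, so the layers act in series and the equivalent K is the thickness-weighted harmonic mean.
Total thickness L = 8.95 + 2.49 + 4.26 = 15.70 m.
Σ(b_i/K_i) = 8.95/0.000138 + 2.49/1.12 + 4.26/2.32 = 64859 d.
K_eq = L / Σ(b_i/K_i) = 15.70 / 64859 = 0.0002421 m/day.
Q = K_eq · A · (Δh/L) = 0.0002421 × 1600 × (6.62/15.70) = 0.1633 m³/day.

0.163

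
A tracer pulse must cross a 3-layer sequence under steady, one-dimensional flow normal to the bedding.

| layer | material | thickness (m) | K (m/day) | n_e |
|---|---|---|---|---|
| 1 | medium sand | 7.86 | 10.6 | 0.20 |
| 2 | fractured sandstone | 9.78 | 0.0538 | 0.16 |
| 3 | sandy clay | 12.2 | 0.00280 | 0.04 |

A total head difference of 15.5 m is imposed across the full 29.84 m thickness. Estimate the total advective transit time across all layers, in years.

With flow normal to the layers, continuity requires the same specific discharge q through every layer.
Σ(b_i/K_i) = 7.86/10.6 + 9.78/0.0538 + 12.2/0.00280 = 4540 d.
q = Δh / Σ(b_i/K_i) = 15.5 / 4540 = 0.003414 m/day.
In each layer the seepage velocity is v_i = q/n_i, so the layer transit time is t_i = b_i·n_i / q:
  layer 1 (medium sand): t_1 = 7.86 × 0.20 / 0.003414 = 460.4 d
  layer 2 (fractured sandstone): t_2 = 9.78 × 0.16 / 0.003414 = 458.3 d
  layer 3 (sandy clay): t_3 = 12.2 × 0.04 / 0.003414 = 142.9 d
Total t = Σ t_i = 1062 days = 2.907 years.

2.91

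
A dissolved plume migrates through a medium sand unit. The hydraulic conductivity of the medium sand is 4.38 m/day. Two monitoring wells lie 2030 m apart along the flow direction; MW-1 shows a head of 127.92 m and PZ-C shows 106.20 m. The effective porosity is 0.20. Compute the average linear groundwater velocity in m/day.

Hydraulic gradient i = (127.92 − 106.20) / 2030 = 21.72 / 2030 = 0.01070.
Darcy flux q = K · i = 4.380 × 0.01070 = 0.04686 m/day.
Seepage velocity v = q / n_e = 0.04686 / 0.20 = 0.2343 m/day.

0.234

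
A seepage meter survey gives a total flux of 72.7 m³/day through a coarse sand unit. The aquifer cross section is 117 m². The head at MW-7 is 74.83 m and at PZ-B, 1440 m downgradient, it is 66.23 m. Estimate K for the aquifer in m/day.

Hydraulic gradient i = (74.83 − 66.23) / 1440 = 8.6 / 1440 = 0.005972.
From Q = K·A·i, K = Q / (A·i) = 72.7 / (117.0 × 0.005972) = 104.0 m/day.

104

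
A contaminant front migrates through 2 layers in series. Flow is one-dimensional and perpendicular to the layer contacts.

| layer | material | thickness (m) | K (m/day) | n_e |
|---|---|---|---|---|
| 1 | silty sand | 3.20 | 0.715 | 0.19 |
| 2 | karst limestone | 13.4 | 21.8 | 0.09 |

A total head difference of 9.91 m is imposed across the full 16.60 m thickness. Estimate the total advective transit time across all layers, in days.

With flow normal to the layers, continuity requires the same specific discharge q through every layer.
Σ(b_i/K_i) = 3.20/0.715 + 13.4/21.8 = 5.090 d.
q = Δh / Σ(b_i/K_i) = 9.91 / 5.090 = 1.947 m/day.
In each layer the seepage velocity is v_i = q/n_i, so the layer transit time is t_i = b_i·n_i / q:
  layer 1 (silty sand): t_1 = 3.20 × 0.19 / 1.947 = 0.3123 d
  layer 2 (karst limestone): t_2 = 13.4 × 0.09 / 1.947 = 0.6195 d
Total t = Σ t_i = 0.9317 days.

0.932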